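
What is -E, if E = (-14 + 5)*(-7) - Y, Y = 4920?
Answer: 4857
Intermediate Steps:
E = -4857 (E = (-14 + 5)*(-7) - 1*4920 = -9*(-7) - 4920 = 63 - 4920 = -4857)
-E = -1*(-4857) = 4857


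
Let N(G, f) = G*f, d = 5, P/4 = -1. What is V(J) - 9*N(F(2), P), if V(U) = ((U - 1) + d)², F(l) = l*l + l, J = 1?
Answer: 241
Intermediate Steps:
P = -4 (P = 4*(-1) = -4)
F(l) = l + l² (F(l) = l² + l = l + l²)
V(U) = (4 + U)² (V(U) = ((U - 1) + 5)² = ((-1 + U) + 5)² = (4 + U)²)
V(J) - 9*N(F(2), P) = (4 + 1)² - 9*2*(1 + 2)*(-4) = 5² - 9*2*3*(-4) = 25 - 54*(-4) = 25 - 9*(-24) = 25 + 216 = 241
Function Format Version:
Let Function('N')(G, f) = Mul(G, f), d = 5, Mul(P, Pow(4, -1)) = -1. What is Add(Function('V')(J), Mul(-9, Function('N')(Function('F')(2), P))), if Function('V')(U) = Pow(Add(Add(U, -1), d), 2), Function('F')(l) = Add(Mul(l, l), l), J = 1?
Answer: 241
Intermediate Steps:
P = -4 (P = Mul(4, -1) = -4)
Function('F')(l) = Add(l, Pow(l, 2)) (Function('F')(l) = Add(Pow(l, 2), l) = Add(l, Pow(l, 2)))
Function('V')(U) = Pow(Add(4, U), 2) (Function('V')(U) = Pow(Add(Add(U, -1), 5), 2) = Pow(Add(Add(-1, U), 5), 2) = Pow(Add(4, U), 2))
Add(Function('V')(J), Mul(-9, Function('N')(Function('F')(2), P))) = Add(Pow(Add(4, 1), 2), Mul(-9, Mul(Mul(2, Add(1, 2)), -4))) = Add(Pow(5, 2), Mul(-9, Mul(Mul(2, 3), -4))) = Add(25, Mul(-9, Mul(6, -4))) = Add(25, Mul(-9, -24)) = Add(25, 216) = 241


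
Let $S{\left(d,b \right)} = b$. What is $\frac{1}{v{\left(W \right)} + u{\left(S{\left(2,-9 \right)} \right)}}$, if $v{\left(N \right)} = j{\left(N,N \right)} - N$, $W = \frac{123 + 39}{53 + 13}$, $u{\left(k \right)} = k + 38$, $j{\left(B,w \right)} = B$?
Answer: $\frac{1}{29} \approx 0.034483$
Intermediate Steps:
$u{\left(k \right)} = 38 + k$
$W = \frac{27}{11}$ ($W = \frac{162}{66} = 162 \cdot \frac{1}{66} = \frac{27}{11} \approx 2.4545$)
$v{\left(N \right)} = 0$ ($v{\left(N \right)} = N - N = 0$)
$\frac{1}{v{\left(W \right)} + u{\left(S{\left(2,-9 \right)} \right)}} = \frac{1}{0 + \left(38 - 9\right)} = \frac{1}{0 + 29} = \frac{1}{29}$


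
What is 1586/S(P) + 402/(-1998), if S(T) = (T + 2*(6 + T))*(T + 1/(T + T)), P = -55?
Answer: -437069/34254711 ≈ -0.012759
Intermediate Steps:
S(T) = (12 + 3*T)*(T + 1/(2*T)) (S(T) = (T + (12 + 2*T))*(T + 1/(2*T)) = (12 + 3*T)*(T + 1/(2*T)))
1586/S(P) + 402/(-1998) = 1586/(3/2 + 3*(-55)² + 6/(-55) + 12*(-55)) + 402/(-1998) = 1586/(3/2 + 3*3025 + 6*(-1/55) - 660) + 402*(-1/1998) = 1586/(3/2 + 9075 - 6/55 - 660) - 67/333 = 1586/(925803/110) - 67/333 = 1586*(110/925803) - 67/333 = 174460/925803 - 67/333 = -437069/34254711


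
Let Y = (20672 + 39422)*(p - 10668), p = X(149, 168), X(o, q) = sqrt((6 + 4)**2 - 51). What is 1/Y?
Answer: -1/640662134 ≈ -1.5609e-9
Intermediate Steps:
X(o, q) = 7 (X(o, q) = sqrt(10**2 - 51) = sqrt(100 - 51) = sqrt(49) = 7)
p = 7
Y = -640662134 (Y = (20672 + 39422)*(7 - 10668) = 60094*(-10661) = -640662134)
1/Y = 1/(-640662134) = -1/640662134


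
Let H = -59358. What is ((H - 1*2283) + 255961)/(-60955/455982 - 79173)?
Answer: -88606422240/36101523841 ≈ -2.4544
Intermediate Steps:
((H - 1*2283) + 255961)/(-60955/455982 - 79173) = ((-59358 - 1*2283) + 255961)/(-60955/455982 - 79173) = ((-59358 - 2283) + 255961)/(-60955*1/455982 - 79173) = (-61641 + 255961)/(-60955/455982 - 79173) = 194320/(-36101523841/455982) = 194320*(-455982/36101523841) = -88606422240/36101523841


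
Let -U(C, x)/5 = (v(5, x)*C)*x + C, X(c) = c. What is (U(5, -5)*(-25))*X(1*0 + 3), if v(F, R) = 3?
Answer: -26250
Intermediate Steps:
U(C, x) = -5*C - 15*C*x (U(C, x) = -5*((3*C)*x + C) = -5*(3*C*x + C) = -5*(C + 3*C*x) = -5*C - 15*C*x)
(U(5, -5)*(-25))*X(1*0 + 3) = (-5*5*(1 + 3*(-5))*(-25))*(1*0 + 3) = (-5*5*(1 - 15)*(-25))*(0 + 3) = (-5*5*(-14)*(-25))*3 = (350*(-25))*3 = -8750*3 = -26250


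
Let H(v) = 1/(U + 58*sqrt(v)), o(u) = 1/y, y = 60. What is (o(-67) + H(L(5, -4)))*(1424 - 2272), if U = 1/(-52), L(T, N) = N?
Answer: -1542592772/109155075 + 265987072*I/36385025 ≈ -14.132 + 7.3103*I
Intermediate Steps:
U = -1/52 ≈ -0.019231
o(u) = 1/60
H(v) = 1/(-1/52 + 58*sqrt(v))
(o(-67) + H(L(5, -4)))*(1424 - 2272) = (1/60 + 52/(-1 + 3016*sqrt(-4)))*(1424 - 2272) = (1/60 + 52/(-1 + 3016*(2*I)))*(-848) = (1/60 + 52/(-1 + 6032*I))*(-848) = (1/60 + 52*((-1 - 6032*I)/36385025))*(-848) = (1/60 + 52*(-1 - 6032*I)/36385025)*(-848) = -212/15 - 44096*(-1 - 6032*I)/36385025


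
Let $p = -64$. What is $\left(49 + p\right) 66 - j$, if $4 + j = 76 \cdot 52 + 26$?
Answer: $-4964$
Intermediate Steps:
$j = 3974$ ($j = -4 + \left(76 \cdot 52 + 26\right) = -4 + \left(3952 + 26\right) = -4 + 3978 = 3974$)
$\left(49 + p\right) 66 - j = \left(49 - 64\right) 66 - 3974 = \left(-15\right) 66 - 3974 = -990 - 3974 = -4964$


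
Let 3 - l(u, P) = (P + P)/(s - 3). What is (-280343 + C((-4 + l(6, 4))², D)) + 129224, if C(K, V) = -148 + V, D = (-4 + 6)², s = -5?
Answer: -151263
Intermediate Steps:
l(u, P) = 3 + P/4 (l(u, P) = 3 - (P + P)/(-5 - 3) = 3 - 2*P/(-8) = 3 - 2*P*(-1)/8 = 3 - (-1)*P/4 = 3 + P/4)
D = 4 (D = 2² = 4)
(-280343 + C((-4 + l(6, 4))², D)) + 129224 = (-280343 + (-148 + 4)) + 129224 = (-280343 - 144) + 129224 = -280487 + 129224 = -151263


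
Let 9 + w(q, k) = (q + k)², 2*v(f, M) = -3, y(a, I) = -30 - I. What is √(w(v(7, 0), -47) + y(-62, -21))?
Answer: √9337/2 ≈ 48.314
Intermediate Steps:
v(f, M) = -3/2 (v(f, M) = (½)*(-3) = -3/2)
w(q, k) = -9 + (k + q)² (w(q, k) = -9 + (q + k)² = -9 + (k + q)²)
√(w(v(7, 0), -47) + y(-62, -21)) = √((-9 + (-47 - 3/2)²) + (-30 - 1*(-21))) = √((-9 + (-97/2)²) + (-30 + 21)) = √((-9 + 9409/4) - 9) = √(9373/4 - 9) = √(9337/4) = √9337/2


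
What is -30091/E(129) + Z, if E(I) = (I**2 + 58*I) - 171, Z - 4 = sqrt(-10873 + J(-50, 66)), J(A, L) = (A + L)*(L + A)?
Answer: 65717/23952 + I*sqrt(10617) ≈ 2.7437 + 103.04*I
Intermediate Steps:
J(A, L) = (A + L)**2 (J(A, L) = (A + L)*(A + L) = (A + L)**2)
Z = 4 + I*sqrt(10617) (Z = 4 + sqrt(-10873 + (-50 + 66)**2) = 4 + sqrt(-10873 + 16**2) = 4 + sqrt(-10873 + 256) = 4 + sqrt(-10617) = 4 + I*sqrt(10617) ≈ 4.0 + 103.04*I)
E(I) = -171 + I**2 + 58*I
-30091/E(129) + Z = -30091/(-171 + 129**2 + 58*129) + (4 + I*sqrt(10617)) = -30091/(-171 + 16641 + 7482) + (4 + I*sqrt(10617)) = -30091/23952 + (4 + I*sqrt(10617)) = 65717/23952 + I*sqrt(10617)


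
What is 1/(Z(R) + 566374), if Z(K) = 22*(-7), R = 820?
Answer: 1/566220 ≈ 1.7661e-6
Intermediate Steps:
Z(K) = -154
1/(Z(R) + 566374) = 1/(-154 + 566374) = 1/566220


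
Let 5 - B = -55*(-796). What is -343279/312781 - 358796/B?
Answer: 97197533451/13691988275 ≈ 7.0989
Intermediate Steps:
B = -43775 (B = 5 - (-55)*(-796) = 5 - 1*43780 = 5 - 43780 = -43775)
-343279/312781 - 358796/B = -343279/312781 - 358796/(-43775) = -343279*1/312781 - 358796*(-1/43775) = -343279/312781 + 358796/43775 = 97197533451/13691988275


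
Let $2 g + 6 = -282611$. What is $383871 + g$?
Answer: $\frac{485125}{2} \approx 2.4256 \cdot 10^{5}$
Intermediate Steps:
$g = - \frac{282617}{2}$ ($g = -3 + \frac{1}{2} \left(-282611\right) = -3 - \frac{282611}{2} = - \frac{282617}{2} \approx -1.4131 \cdot 10^{5}$)
$383871 + g = 383871 - \frac{282617}{2} = \frac{485125}{2}$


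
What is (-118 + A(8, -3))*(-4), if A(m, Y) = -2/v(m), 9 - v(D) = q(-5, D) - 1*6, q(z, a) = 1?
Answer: 3308/7 ≈ 472.57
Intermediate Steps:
v(D) = 14 (v(D) = 9 - (1 - 1*6) = 9 - (1 - 6) = 9 - 1*(-5) = 9 + 5 = 14)
A(m, Y) = -⅐ (A(m, Y) = -2/14 = -2*1/14 = -⅐)
(-118 + A(8, -3))*(-4) = (-118 - ⅐)*(-4) = -827/7*(-4) = 3308/7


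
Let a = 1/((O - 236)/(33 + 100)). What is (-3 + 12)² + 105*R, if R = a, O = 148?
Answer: -6837/88 ≈ -77.693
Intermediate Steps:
a = -133/88 (a = 1/((148 - 236)/(33 + 100)) = 1/(-88/133) = -133/88 ≈ -1.5114)
R = -133/88 ≈ -1.5114
(-3 + 12)² + 105*R = (-3 + 12)² + 105*(-133/88) = 9² - 13965/88 = 81 - 13965/88 = -6837/88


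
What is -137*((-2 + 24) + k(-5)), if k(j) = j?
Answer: -2329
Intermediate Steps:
-137*((-2 + 24) + k(-5)) = -137*((-2 + 24) - 5) = -137*(22 - 5) = -137*17 = -2329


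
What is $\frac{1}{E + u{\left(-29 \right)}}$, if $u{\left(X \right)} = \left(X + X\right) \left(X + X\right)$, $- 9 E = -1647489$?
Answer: $\frac{3}{559255} \approx 5.3643 \cdot 10^{-6}$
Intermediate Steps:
$E = \frac{549163}{3}$ ($E = \left(- \frac{1}{9}\right) \left(-1647489\right) = \frac{549163}{3} \approx 1.8305 \cdot 10^{5}$)
$u{\left(X \right)} = 4 X^{2}$ ($u{\left(X \right)} = 2 X 2 X = 4 X^{2}$)
$\frac{1}{E + u{\left(-29 \right)}} = \frac{1}{\frac{549163}{3} + 4 \left(-29\right)^{2}} = \frac{1}{\frac{549163}{3} + 4 \cdot 841} = \frac{1}{\frac{549163}{3} + 3364} = \frac{1}{\frac{559255}{3}} = \frac{3}{559255}$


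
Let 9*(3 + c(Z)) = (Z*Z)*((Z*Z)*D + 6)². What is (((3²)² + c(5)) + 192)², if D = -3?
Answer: 182115025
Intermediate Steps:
c(Z) = -3 + Z²*(6 - 3*Z²)²/9 (c(Z) = -3 + ((Z*Z)*((Z*Z)*(-3) + 6)²)/9 = -3 + (Z²*(Z²*(-3) + 6)²)/9 = -3 + (Z²*(-3*Z² + 6)²)/9 = -3 + (Z²*(6 - 3*Z²)²)/9 = -3 + Z²*(6 - 3*Z²)²/9)
(((3²)² + c(5)) + 192)² = (((3²)² + (-3 + 5²*(-2 + 5²)²)) + 192)² = ((9² + (-3 + 25*(-2 + 25)²)) + 192)² = ((81 + (-3 + 25*23²)) + 192)² = ((81 + (-3 + 25*529)) + 192)² = ((81 + (-3 + 13225)) + 192)² = ((81 + 13222) + 192)² = (13303 + 192)² = 13495² = 182115025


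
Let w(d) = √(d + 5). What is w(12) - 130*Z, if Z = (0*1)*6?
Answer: √17 ≈ 4.1231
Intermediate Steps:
w(d) = √(5 + d)
Z = 0 (Z = 0*6 = 0)
w(12) - 130*Z = √(5 + 12) - 130*0 = √17 + 0 = √17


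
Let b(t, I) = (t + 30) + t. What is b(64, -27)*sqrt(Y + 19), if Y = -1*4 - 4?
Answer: 158*sqrt(11) ≈ 524.03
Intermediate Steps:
Y = -8 (Y = -4 - 4 = -8)
b(t, I) = 30 + 2*t (b(t, I) = (30 + t) + t = 30 + 2*t)
b(64, -27)*sqrt(Y + 19) = (30 + 2*64)*sqrt(-8 + 19) = (30 + 128)*sqrt(11) = 158*sqrt(11)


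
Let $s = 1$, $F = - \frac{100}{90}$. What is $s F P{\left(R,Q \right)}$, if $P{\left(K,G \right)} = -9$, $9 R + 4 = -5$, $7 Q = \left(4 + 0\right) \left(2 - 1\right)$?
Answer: $10$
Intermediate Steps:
$Q = \frac{4}{7}$ ($Q = \frac{\left(4 + 0\right) \left(2 - 1\right)}{7} = \frac{4 \cdot 1}{7} = \frac{1}{7} \cdot 4 = \frac{4}{7} \approx 0.57143$)
$R = -1$ ($R = - \frac{4}{9} + \frac{1}{9} \left(-5\right) = - \frac{4}{9} - \frac{5}{9} = -1$)
$F = - \frac{10}{9}$ ($F = \left(-100\right) \frac{1}{90} = - \frac{10}{9} \approx -1.1111$)
$s F P{\left(R,Q \right)} = 1 \left(- \frac{10}{9}\right) \left(-9\right) = \left(- \frac{10}{9}\right) \left(-9\right) = 10$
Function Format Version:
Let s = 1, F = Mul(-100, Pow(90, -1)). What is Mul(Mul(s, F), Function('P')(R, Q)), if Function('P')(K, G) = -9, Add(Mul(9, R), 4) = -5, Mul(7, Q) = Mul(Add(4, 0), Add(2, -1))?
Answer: 10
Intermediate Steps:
Q = Rational(4, 7) (Q = Mul(Rational(1, 7), Mul(Add(4, 0), Add(2, -1))) = Mul(Rational(1, 7), Mul(4, 1)) = Mul(Rational(1, 7), 4) = Rational(4, 7) ≈ 0.57143)
R = -1 (R = Add(Rational(-4, 9), Mul(Rational(1, 9), -5)) = Add(Rational(-4, 9), Rational(-5, 9)) = -1)
F = Rational(-10, 9) (F = Mul(-100, Rational(1, 90)) = Rational(-10, 9) ≈ -1.1111)
Mul(Mul(s, F), Function('P')(R, Q)) = Mul(Mul(1, Rational(-10, 9)), -9) = Mul(Rational(-10, 9), -9) = 10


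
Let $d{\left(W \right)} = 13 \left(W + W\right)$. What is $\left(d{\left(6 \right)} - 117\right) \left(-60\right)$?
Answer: $-2340$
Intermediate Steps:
$d{\left(W \right)} = 26 W$ ($d{\left(W \right)} = 13 \cdot 2 W = 26 W$)
$\left(d{\left(6 \right)} - 117\right) \left(-60\right) = \left(26 \cdot 6 - 117\right) \left(-60\right) = \left(156 - 117\right) \left(-60\right) = 39 \left(-60\right) = -2340$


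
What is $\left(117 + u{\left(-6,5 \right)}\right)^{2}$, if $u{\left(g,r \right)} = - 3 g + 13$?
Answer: $21904$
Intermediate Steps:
$u{\left(g,r \right)} = 13 - 3 g$
$\left(117 + u{\left(-6,5 \right)}\right)^{2} = \left(117 + \left(13 - -18\right)\right)^{2} = \left(117 + \left(13 + 18\right)\right)^{2} = \left(117 + 31\right)^{2} = 148^{2} = 21904$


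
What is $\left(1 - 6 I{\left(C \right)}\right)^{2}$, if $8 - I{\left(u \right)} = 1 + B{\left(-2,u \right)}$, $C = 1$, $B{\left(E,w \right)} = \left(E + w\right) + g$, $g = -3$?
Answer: $4225$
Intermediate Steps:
$B{\left(E,w \right)} = -3 + E + w$ ($B{\left(E,w \right)} = \left(E + w\right) - 3 = -3 + E + w$)
$I{\left(u \right)} = 12 - u$ ($I{\left(u \right)} = 8 - \left(1 - \left(5 - u\right)\right) = 8 - \left(1 + \left(-5 + u\right)\right) = 8 - \left(-4 + u\right) = 12 - u$)
$\left(1 - 6 I{\left(C \right)}\right)^{2} = \left(1 - 6 \left(12 - 1\right)\right)^{2} = \left(1 - 66\right)^{2} = \left(-65\right)^{2} = 4225$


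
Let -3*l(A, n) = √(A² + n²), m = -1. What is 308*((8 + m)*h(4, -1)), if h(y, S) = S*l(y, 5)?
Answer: 2156*√41/3 ≈ 4601.7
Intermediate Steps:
l(A, n) = -√(A² + n²)/3
h(y, S) = -S*√(25 + y²)/3 (h(y, S) = S*(-√(y² + 5²)/3) = S*(-√(y² + 25)/3) = S*(-√(25 + y²)/3) = -S*√(25 + y²)/3)
308*((8 + m)*h(4, -1)) = 308*((8 - 1)*(-⅓*(-1)*√(25 + 4²))) = 308*(7*(-⅓*(-1)*√(25 + 16))) = 308*(7*(-⅓*(-1)*√41)) = 308*(7*(√41/3)) = 308*(7*√41/3) = 2156*√41/3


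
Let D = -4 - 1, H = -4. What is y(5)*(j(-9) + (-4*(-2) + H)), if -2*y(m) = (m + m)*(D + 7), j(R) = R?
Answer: 50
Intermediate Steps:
D = -5
y(m) = -2*m (y(m) = -(m + m)*(-5 + 7)/2 = -2*m*2/2 = -2*m)
y(5)*(j(-9) + (-4*(-2) + H)) = (-2*5)*(-9 + (-4*(-2) - 4)) = -10*(-9 + (8 - 4)) = -10*(-9 + 4) = -10*(-5) = 50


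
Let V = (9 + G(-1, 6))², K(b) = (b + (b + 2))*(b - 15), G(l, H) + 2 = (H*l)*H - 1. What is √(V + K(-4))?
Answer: 13*√6 ≈ 31.843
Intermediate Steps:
G(l, H) = -3 + l*H² (G(l, H) = -2 + ((H*l)*H - 1) = -2 + (l*H² - 1) = -2 + (-1 + l*H²) = -3 + l*H²)
K(b) = (-15 + b)*(2 + 2*b) (K(b) = (b + (2 + b))*(-15 + b) = (2 + 2*b)*(-15 + b) = (-15 + b)*(2 + 2*b))
V = 900 (V = (9 + (-3 - 1*6²))² = (9 + (-3 - 1*36))² = (9 + (-3 - 36))² = (9 - 39)² = (-30)² = 900)
√(V + K(-4)) = √(900 + (-30 - 28*(-4) + 2*(-4)²)) = √(900 + (-30 + 112 + 2*16)) = √(900 + (-30 + 112 + 32)) = √(900 + 114) = √1014 = 13*√6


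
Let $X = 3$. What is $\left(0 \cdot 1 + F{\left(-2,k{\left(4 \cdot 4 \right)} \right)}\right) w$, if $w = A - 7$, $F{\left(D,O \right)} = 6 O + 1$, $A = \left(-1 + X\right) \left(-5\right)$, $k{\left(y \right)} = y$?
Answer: $-1649$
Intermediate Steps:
$A = -10$ ($A = \left(-1 + 3\right) \left(-5\right) = 2 \left(-5\right) = -10$)
$F{\left(D,O \right)} = 1 + 6 O$
$w = -17$ ($w = -10 - 7 = -17$)
$\left(0 \cdot 1 + F{\left(-2,k{\left(4 \cdot 4 \right)} \right)}\right) w = \left(0 \cdot 1 + \left(1 + 6 \cdot 4 \cdot 4\right)\right) \left(-17\right) = \left(0 + \left(1 + 6 \cdot 16\right)\right) \left(-17\right) = \left(0 + \left(1 + 96\right)\right) \left(-17\right) = \left(0 + 97\right) \left(-17\right) = 97 \left(-17\right) = -1649$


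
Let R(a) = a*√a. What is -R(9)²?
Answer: -729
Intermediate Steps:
R(a) = a^(3/2)
-R(9)² = -(9^(3/2))² = -1*27² = -1*729 = -729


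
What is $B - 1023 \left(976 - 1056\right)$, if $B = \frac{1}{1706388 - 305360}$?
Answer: $\frac{114660131521}{1401028} \approx 81840.0$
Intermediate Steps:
$B = \frac{1}{1401028}$ ($B = \frac{1}{1706388 - 305360} = \frac{1}{1401028} \approx 7.1376 \cdot 10^{-7}$)
$B - 1023 \left(976 - 1056\right) = \frac{1}{1401028} - 1023 \left(976 - 1056\right) = \frac{1}{1401028} - 1023 \left(-80\right) = \frac{1}{1401028} - -81840 = \frac{1}{1401028} + 81840 = \frac{114660131521}{1401028}$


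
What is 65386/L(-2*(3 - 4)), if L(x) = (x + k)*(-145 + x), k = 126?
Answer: -32693/9152 ≈ -3.5722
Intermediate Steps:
L(x) = (-145 + x)*(126 + x) (L(x) = (x + 126)*(-145 + x) = (126 + x)*(-145 + x) = (-145 + x)*(126 + x))
65386/L(-2*(3 - 4)) = 65386/(-18270 + (-2*(3 - 4))**2 - (-38)*(3 - 4)) = 65386/(-18270 + (-2*(-1))**2 - (-38)*(-1)) = 65386/(-18270 + 2**2 - 19*2) = 65386/(-18270 + 4 - 38) = 65386/(-18304) = 65386*(-1/18304) = -32693/9152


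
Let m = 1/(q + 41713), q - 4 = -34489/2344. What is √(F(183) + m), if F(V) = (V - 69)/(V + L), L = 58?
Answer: √262529949030100126570/23557788319 ≈ 0.68779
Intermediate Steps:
q = -25113/2344 (q = 4 - 34489/2344 = -25113/2344 ≈ -10.714)
F(V) = (-69 + V)/(58 + V) (F(V) = (V - 69)/(V + 58) = (-69 + V)/(58 + V))
m = 2344/97750159 (m = 1/(-25113/2344 + 41713) = 1/(97750159/2344) = 2344/97750159 ≈ 2.3979e-5)
√(F(183) + m) = √((-69 + 183)/(58 + 183) + 2344/97750159) = √(114/241 + 2344/97750159) = √(11144083030/23557788319) = √262529949030100126570/23557788319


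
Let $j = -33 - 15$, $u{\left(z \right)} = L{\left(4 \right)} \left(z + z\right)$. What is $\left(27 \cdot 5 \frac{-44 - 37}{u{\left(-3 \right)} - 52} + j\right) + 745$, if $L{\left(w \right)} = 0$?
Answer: $\frac{47179}{52} \approx 907.29$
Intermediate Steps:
$u{\left(z \right)} = 0$ ($u{\left(z \right)} = 0 \left(z + z\right) = 0 \cdot 2 z = 0$)
$j = -48$
$\left(27 \cdot 5 \frac{-44 - 37}{u{\left(-3 \right)} - 52} + j\right) + 745 = \left(27 \cdot 5 \frac{-44 - 37}{0 - 52} - 48\right) + 745 = \left(135 \left(- \frac{81}{-52}\right) - 48\right) + 745 = \left(135 \left(\left(-81\right) \left(- \frac{1}{52}\right)\right) - 48\right) + 745 = \left(135 \cdot \frac{81}{52} - 48\right) + 745 = \left(\frac{10935}{52} - 48\right) + 745 = \frac{8439}{52} + 745 = \frac{47179}{52}$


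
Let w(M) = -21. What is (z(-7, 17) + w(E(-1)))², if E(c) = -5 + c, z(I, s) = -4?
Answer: 625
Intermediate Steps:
(z(-7, 17) + w(E(-1)))² = (-4 - 21)² = (-25)² = 625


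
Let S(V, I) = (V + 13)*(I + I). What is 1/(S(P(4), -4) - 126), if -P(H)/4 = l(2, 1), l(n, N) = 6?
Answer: -1/38 ≈ -0.026316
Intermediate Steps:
P(H) = -24 (P(H) = -4*6 = -24)
S(V, I) = 2*I*(13 + V) (S(V, I) = (13 + V)*(2*I) = 2*I*(13 + V))
1/(S(P(4), -4) - 126) = 1/(2*(-4)*(13 - 24) - 126) = 1/(2*(-4)*(-11) - 126) = 1/(88 - 126) = 1/(-38) = -1/38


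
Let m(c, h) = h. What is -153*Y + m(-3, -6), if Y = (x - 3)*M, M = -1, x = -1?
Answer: -618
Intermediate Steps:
Y = 4 (Y = (-1 - 3)*(-1) = -4*(-1) = 4)
-153*Y + m(-3, -6) = -153*4 - 6 = -612 - 6 = -618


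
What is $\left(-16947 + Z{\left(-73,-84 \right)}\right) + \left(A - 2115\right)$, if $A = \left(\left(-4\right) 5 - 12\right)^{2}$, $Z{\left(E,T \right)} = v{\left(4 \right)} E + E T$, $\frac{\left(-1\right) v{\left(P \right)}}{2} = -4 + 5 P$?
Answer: $-9570$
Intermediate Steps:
$v{\left(P \right)} = 8 - 10 P$ ($v{\left(P \right)} = - 2 \left(-4 + 5 P\right) = 8 - 10 P$)
$Z{\left(E,T \right)} = - 32 E + E T$ ($Z{\left(E,T \right)} = \left(8 - 40\right) E + E T = - 32 E + E T$)
$A = 1024$ ($A = \left(-20 - 12\right)^{2} = \left(-32\right)^{2} = 1024$)
$\left(-16947 + Z{\left(-73,-84 \right)}\right) + \left(A - 2115\right) = \left(-16947 - 73 \left(-32 - 84\right)\right) + \left(1024 - 2115\right) = \left(-16947 - -8468\right) - 1091 = \left(-16947 + 8468\right) - 1091 = -8479 - 1091 = -9570$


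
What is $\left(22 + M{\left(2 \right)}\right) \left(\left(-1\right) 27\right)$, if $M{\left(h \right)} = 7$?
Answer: $-783$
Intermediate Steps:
$\left(22 + M{\left(2 \right)}\right) \left(\left(-1\right) 27\right) = \left(22 + 7\right) \left(\left(-1\right) 27\right) = 29 \left(-27\right) = -783$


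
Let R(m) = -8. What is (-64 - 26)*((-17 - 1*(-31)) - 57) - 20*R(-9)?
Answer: 4030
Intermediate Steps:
(-64 - 26)*((-17 - 1*(-31)) - 57) - 20*R(-9) = (-64 - 26)*((-17 - 1*(-31)) - 57) - 20*(-8) = -90*((-17 + 31) - 57) + 160 = -90*(14 - 57) + 160 = -90*(-43) + 160 = 3870 + 160 = 4030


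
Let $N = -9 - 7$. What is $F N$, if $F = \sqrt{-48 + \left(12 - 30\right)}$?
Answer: $- 16 i \sqrt{66} \approx - 129.98 i$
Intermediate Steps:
$F = i \sqrt{66}$ ($F = \sqrt{-48 + \left(12 - 30\right)} = \sqrt{-48 - 18} = \sqrt{-66} = i \sqrt{66} \approx 8.124 i$)
$N = -16$
$F N = i \sqrt{66} \left(-16\right) = - 16 i \sqrt{66}$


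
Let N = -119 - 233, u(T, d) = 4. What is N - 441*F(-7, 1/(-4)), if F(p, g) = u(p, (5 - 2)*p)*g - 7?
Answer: 3176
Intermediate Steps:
N = -352
F(p, g) = -7 + 4*g (F(p, g) = 4*g - 7 = -7 + 4*g)
N - 441*F(-7, 1/(-4)) = -352 - 441*(-7 + 4/(-4)) = -352 - 441*(-7 + 4*(-¼)) = -352 - 441*(-7 - 1) = -352 - 441*(-8) = -352 + 3528 = 3176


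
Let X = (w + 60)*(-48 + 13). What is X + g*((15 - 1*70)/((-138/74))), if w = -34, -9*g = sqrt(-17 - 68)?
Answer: -910 - 2035*I*sqrt(85)/621 ≈ -910.0 - 30.212*I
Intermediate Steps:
g = -I*sqrt(85)/9 (g = -sqrt(-17 - 68)/9 = -I*sqrt(85)/9 ≈ -1.0244*I)
X = -910 (X = (-34 + 60)*(-48 + 13) = 26*(-35) = -910)
X + g*((15 - 1*70)/((-138/74))) = -910 + (-I*sqrt(85)/9)*((15 - 1*70)/((-138/74))) = -910 + (-I*sqrt(85)/9)*((15 - 70)/((-138*1/74))) = -910 + (-I*sqrt(85)/9)*(-55/(-69/37)) = -910 + (-I*sqrt(85)/9)*(-55*(-37/69)) = -910 - I*sqrt(85)/9*(2035/69) = -910 - 2035*I*sqrt(85)/621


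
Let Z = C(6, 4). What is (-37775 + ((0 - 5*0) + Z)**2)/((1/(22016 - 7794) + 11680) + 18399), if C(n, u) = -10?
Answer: -535813850/427783539 ≈ -1.2525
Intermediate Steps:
Z = -10
(-37775 + ((0 - 5*0) + Z)**2)/((1/(22016 - 7794) + 11680) + 18399) = (-37775 + ((0 - 5*0) - 10)**2)/((1/(22016 - 7794) + 11680) + 18399) = (-37775 + ((0 + 0) - 10)**2)/((1/14222 + 11680) + 18399) = (-37775 + (0 - 10)**2)/((1/14222 + 11680) + 18399) = (-37775 + (-10)**2)/(166112961/14222 + 18399) = (-37775 + 100)/(427783539/14222) = -37675*14222/427783539 = -535813850/427783539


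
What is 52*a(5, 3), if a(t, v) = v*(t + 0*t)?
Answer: 780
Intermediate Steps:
a(t, v) = t*v (a(t, v) = v*(t + 0) = v*t = t*v)
52*a(5, 3) = 52*(5*3) = 52*15 = 780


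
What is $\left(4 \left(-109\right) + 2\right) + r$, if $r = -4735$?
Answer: $-5169$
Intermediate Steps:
$\left(4 \left(-109\right) + 2\right) + r = \left(4 \left(-109\right) + 2\right) - 4735 = \left(-436 + 2\right) - 4735 = -434 - 4735 = -5169$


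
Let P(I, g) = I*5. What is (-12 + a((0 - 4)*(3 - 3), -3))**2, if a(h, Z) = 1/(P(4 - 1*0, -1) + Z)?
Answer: 41209/289 ≈ 142.59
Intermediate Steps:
P(I, g) = 5*I
a(h, Z) = 1/(20 + Z) (a(h, Z) = 1/(5*(4 - 1*0) + Z) = 1/(5*(4 + 0) + Z) = 1/(5*4 + Z) = 1/(20 + Z))
(-12 + a((0 - 4)*(3 - 3), -3))**2 = (-12 + 1/(20 - 3))**2 = (-12 + 1/17)**2 = (-203/17)**2 = 41209/289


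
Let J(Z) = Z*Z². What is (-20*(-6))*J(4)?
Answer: 7680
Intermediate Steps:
J(Z) = Z³
(-20*(-6))*J(4) = -20*(-6)*4³ = 120*64 = 7680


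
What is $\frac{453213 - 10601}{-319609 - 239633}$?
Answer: $- \frac{221306}{279621} \approx -0.79145$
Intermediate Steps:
$\frac{453213 - 10601}{-319609 - 239633} = \frac{442612}{-559242} = 442612 \left(- \frac{1}{559242}\right) = - \frac{221306}{279621}$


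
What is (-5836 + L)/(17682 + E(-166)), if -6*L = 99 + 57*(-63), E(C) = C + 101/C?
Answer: -872164/2907555 ≈ -0.29996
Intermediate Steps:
L = 582 (L = -(99 + 57*(-63))/6 = -(99 - 3591)/6 = -⅙*(-3492) = 582)
(-5836 + L)/(17682 + E(-166)) = (-5836 + 582)/(17682 + (-166 + 101/(-166))) = -5254/(17682 + (-166 + 101*(-1/166))) = -5254/(17682 + (-166 - 101/166)) = -5254/(17682 - 27657/166) = -5254/2907555/166 = -5254*166/2907555 = -872164/2907555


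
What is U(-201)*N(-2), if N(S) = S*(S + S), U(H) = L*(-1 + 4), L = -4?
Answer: -96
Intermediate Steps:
U(H) = -12 (U(H) = -4*(-1 + 4) = -4*3 = -12)
N(S) = 2*S² (N(S) = S*(2*S) = 2*S²)
U(-201)*N(-2) = -24*(-2)² = -24*4 = -12*8 = -96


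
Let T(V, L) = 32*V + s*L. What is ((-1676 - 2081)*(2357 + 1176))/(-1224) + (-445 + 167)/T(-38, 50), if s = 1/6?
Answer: 2828873087/260856 ≈ 10845.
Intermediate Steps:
s = ⅙ (s = 1*(⅙) = ⅙ ≈ 0.16667)
T(V, L) = 32*V + L/6
((-1676 - 2081)*(2357 + 1176))/(-1224) + (-445 + 167)/T(-38, 50) = ((-1676 - 2081)*(2357 + 1176))/(-1224) + (-445 + 167)/(32*(-38) + (⅙)*50) = -3757*3533*(-1/1224) - 278/(-1216 + 25/3) = -13273481*(-1/1224) - 278/(-3623/3) = 780793/72 - 278*(-3/3623) = 780793/72 + 834/3623 = 2828873087/260856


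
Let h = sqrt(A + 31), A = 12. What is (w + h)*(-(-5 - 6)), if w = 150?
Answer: 1650 + 11*sqrt(43) ≈ 1722.1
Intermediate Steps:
h = sqrt(43) (h = sqrt(12 + 31) = sqrt(43) ≈ 6.5574)
(w + h)*(-(-5 - 6)) = (150 + sqrt(43))*(-(-5 - 6)) = (150 + sqrt(43))*(-1*(-11)) = (150 + sqrt(43))*11 = 1650 + 11*sqrt(43)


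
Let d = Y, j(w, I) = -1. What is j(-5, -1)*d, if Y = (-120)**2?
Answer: -14400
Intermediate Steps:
Y = 14400
d = 14400
j(-5, -1)*d = -1*14400 = -14400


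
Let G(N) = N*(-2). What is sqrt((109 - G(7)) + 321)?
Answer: 2*sqrt(111) ≈ 21.071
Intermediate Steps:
G(N) = -2*N
sqrt((109 - G(7)) + 321) = sqrt((109 - (-2)*7) + 321) = sqrt((109 - 1*(-14)) + 321) = sqrt((109 + 14) + 321) = sqrt(123 + 321) = sqrt(444) = 2*sqrt(111)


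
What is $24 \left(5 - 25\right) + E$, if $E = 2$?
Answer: $-478$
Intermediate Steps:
$24 \left(5 - 25\right) + E = 24 \left(5 - 25\right) + 2 = 24 \left(-20\right) + 2 = -480 + 2 = -478$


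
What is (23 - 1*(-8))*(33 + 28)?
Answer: 1891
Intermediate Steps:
(23 - 1*(-8))*(33 + 28) = (23 + 8)*61 = 31*61 = 1891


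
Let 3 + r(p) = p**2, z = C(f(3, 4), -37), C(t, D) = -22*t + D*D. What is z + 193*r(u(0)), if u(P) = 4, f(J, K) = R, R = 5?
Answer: 3768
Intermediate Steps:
f(J, K) = 5
C(t, D) = D**2 - 22*t (C(t, D) = -22*t + D**2 = D**2 - 22*t)
z = 1259 (z = (-37)**2 - 22*5 = 1369 - 110 = 1259)
r(p) = -3 + p**2
z + 193*r(u(0)) = 1259 + 193*(-3 + 4**2) = 1259 + 193*(-3 + 16) = 1259 + 193*13 = 1259 + 2509 = 3768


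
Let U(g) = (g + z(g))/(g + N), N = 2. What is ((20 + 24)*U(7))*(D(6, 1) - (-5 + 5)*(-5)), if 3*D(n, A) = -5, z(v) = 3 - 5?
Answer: -1100/27 ≈ -40.741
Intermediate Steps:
z(v) = -2
D(n, A) = -5/3 (D(n, A) = (⅓)*(-5) = -5/3)
U(g) = (-2 + g)/(2 + g) (U(g) = (g - 2)/(g + 2) = (-2 + g)/(2 + g))
((20 + 24)*U(7))*(D(6, 1) - (-5 + 5)*(-5)) = ((20 + 24)*((-2 + 7)/(2 + 7)))*(-5/3 - (-5 + 5)*(-5)) = (44*(5/9))*(-5/3 - 0*(-5)) = (44*((⅑)*5))*(-5/3 - 1*0) = (44*(5/9))*(-5/3 + 0) = (220/9)*(-5/3) = -1100/27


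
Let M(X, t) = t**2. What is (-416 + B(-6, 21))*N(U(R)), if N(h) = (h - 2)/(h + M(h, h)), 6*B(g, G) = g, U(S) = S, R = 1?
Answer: 417/2 ≈ 208.50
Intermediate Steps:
B(g, G) = g/6
N(h) = (-2 + h)/(h + h**2) (N(h) = (h - 2)/(h + h**2) = (-2 + h)/(h + h**2))
(-416 + B(-6, 21))*N(U(R)) = (-416 + (1/6)*(-6))*((-2 + 1)/(1*(1 + 1))) = (-416 - 1)*(1*(-1)/2) = -417*(-1)/2 = -417*(-1/2) = 417/2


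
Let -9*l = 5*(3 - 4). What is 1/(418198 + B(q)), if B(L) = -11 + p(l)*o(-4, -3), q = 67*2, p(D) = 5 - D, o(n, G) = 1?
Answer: 9/3763723 ≈ 2.3913e-6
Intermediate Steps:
l = 5/9 (l = -5*(3 - 4)/9 = -5*(-1)/9 = -1/9*(-5) = 5/9 ≈ 0.55556)
q = 134
B(L) = -59/9 (B(L) = -11 + (5 - 1*5/9)*1 = -11 + (5 - 5/9)*1 = -11 + (40/9)*1 = -11 + 40/9 = -59/9)
1/(418198 + B(q)) = 1/(418198 - 59/9) = 1/(3763723/9) = 9/3763723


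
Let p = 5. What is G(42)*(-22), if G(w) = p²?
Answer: -550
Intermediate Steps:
G(w) = 25 (G(w) = 5² = 25)
G(42)*(-22) = 25*(-22) = -550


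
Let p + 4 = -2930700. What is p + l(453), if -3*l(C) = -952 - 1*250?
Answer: -8790910/3 ≈ -2.9303e+6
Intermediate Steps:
p = -2930704 (p = -4 - 2930700 = -2930704)
l(C) = 1202/3 (l(C) = -(-952 - 1*250)/3 = -(-952 - 250)/3 = -⅓*(-1202) = 1202/3)
p + l(453) = -2930704 + 1202/3 = -8790910/3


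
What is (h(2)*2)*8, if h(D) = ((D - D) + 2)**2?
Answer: 64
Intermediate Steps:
h(D) = 4 (h(D) = (0 + 2)**2 = 2**2 = 4)
(h(2)*2)*8 = (4*2)*8 = 8*8 = 64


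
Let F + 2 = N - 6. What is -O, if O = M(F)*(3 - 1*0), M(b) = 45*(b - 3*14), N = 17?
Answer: 4455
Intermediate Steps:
F = 9 (F = -2 + (17 - 6) = -2 + 11 = 9)
M(b) = -1890 + 45*b (M(b) = 45*(b - 42) = 45*(-42 + b) = -1890 + 45*b)
O = -4455 (O = (-1890 + 45*9)*(3 - 1*0) = (-1890 + 405)*(3 + 0) = -1485*3 = -4455)
-O = -1*(-4455) = 4455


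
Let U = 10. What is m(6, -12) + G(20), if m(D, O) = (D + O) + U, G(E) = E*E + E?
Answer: 424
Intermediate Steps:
G(E) = E + E² (G(E) = E² + E = E + E²)
m(D, O) = 10 + D + O (m(D, O) = (D + O) + 10 = 10 + D + O)
m(6, -12) + G(20) = (10 + 6 - 12) + 20*(1 + 20) = 4 + 20*21 = 4 + 420 = 424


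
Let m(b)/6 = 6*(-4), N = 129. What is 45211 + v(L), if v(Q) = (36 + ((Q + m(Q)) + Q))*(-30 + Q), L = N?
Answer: 60061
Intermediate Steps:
m(b) = -144 (m(b) = 6*(6*(-4)) = 6*(-24) = -144)
L = 129
v(Q) = (-108 + 2*Q)*(-30 + Q) (v(Q) = (36 + ((Q - 144) + Q))*(-30 + Q) = (36 + ((-144 + Q) + Q))*(-30 + Q) = (36 + (-144 + 2*Q))*(-30 + Q) = (-108 + 2*Q)*(-30 + Q))
45211 + v(L) = 45211 + (3240 - 168*129 + 2*129²) = 45211 + (3240 - 21672 + 2*16641) = 45211 + (3240 - 21672 + 33282) = 45211 + 14850 = 60061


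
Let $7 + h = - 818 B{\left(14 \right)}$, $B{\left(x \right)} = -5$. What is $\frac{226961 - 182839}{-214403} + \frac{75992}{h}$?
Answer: $\frac{16112762650}{875407449} \approx 18.406$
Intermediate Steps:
$h = 4083$ ($h = -7 - -4090 = -7 + 4090 = 4083$)
$\frac{226961 - 182839}{-214403} + \frac{75992}{h} = \frac{226961 - 182839}{-214403} + \frac{75992}{4083} = \left(226961 - 182839\right) \left(- \frac{1}{214403}\right) + 75992 \cdot \frac{1}{4083} = 44122 \left(- \frac{1}{214403}\right) + \frac{75992}{4083} = - \frac{44122}{214403} + \frac{75992}{4083} = \frac{16112762650}{875407449}$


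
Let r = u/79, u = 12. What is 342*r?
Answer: 4104/79 ≈ 51.949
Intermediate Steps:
r = 12/79 ≈ 0.15190
342*r = 342*(12/79) = 4104/79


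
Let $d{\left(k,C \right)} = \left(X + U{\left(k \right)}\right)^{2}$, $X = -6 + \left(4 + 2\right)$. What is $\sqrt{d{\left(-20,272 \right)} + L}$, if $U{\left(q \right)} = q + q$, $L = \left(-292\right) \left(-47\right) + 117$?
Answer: $\sqrt{15441} \approx 124.26$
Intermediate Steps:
$L = 13841$ ($L = 13724 + 117 = 13841$)
$X = 0$ ($X = -6 + 6 = 0$)
$U{\left(q \right)} = 2 q$
$d{\left(k,C \right)} = 4 k^{2}$ ($d{\left(k,C \right)} = \left(0 + 2 k\right)^{2} = \left(2 k\right)^{2} = 4 k^{2}$)
$\sqrt{d{\left(-20,272 \right)} + L} = \sqrt{4 \left(-20\right)^{2} + 13841} = \sqrt{4 \cdot 400 + 13841} = \sqrt{1600 + 13841} = \sqrt{15441}$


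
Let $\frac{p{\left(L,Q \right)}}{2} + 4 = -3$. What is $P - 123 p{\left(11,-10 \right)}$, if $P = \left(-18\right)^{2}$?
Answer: $2046$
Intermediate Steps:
$p{\left(L,Q \right)} = -14$ ($p{\left(L,Q \right)} = -8 + 2 \left(-3\right) = -8 - 6 = -14$)
$P = 324$
$P - 123 p{\left(11,-10 \right)} = 324 - -1722 = 324 + 1722 = 2046$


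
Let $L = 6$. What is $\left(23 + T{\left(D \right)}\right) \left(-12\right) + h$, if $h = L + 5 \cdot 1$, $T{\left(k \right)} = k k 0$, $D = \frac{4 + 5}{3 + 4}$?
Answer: $-265$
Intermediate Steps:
$D = \frac{9}{7} \approx 1.2857$
$T{\left(k \right)} = 0$ ($T{\left(k \right)} = k^{2} \cdot 0 = 0$)
$h = 11$ ($h = 6 + 5 \cdot 1 = 6 + 5 = 11$)
$\left(23 + T{\left(D \right)}\right) \left(-12\right) + h = \left(23 + 0\right) \left(-12\right) + 11 = 23 \left(-12\right) + 11 = -276 + 11 = -265$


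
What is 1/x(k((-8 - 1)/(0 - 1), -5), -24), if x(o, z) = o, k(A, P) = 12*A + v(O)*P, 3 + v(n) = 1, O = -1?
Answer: 1/118 ≈ 0.0084746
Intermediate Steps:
v(n) = -2 (v(n) = -3 + 1 = -2)
k(A, P) = -2*P + 12*A (k(A, P) = 12*A - 2*P = -2*P + 12*A)
1/x(k((-8 - 1)/(0 - 1), -5), -24) = 1/(-2*(-5) + 12*((-8 - 1)/(0 - 1))) = 1/(10 + 12*(-9/(-1))) = 1/(10 + 12*(-9*(-1))) = 1/(10 + 12*9) = 1/(10 + 108) = 1/118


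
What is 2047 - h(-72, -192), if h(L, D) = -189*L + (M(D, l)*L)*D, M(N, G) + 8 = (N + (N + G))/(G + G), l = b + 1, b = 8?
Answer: 387031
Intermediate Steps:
l = 9 (l = 8 + 1 = 9)
M(N, G) = -8 + (G + 2*N)/(2*G) (M(N, G) = -8 + (N + (N + G))/(G + G) = -8 + (N + (G + N))/((2*G)) = -8 + (G + 2*N)*(1/(2*G)) = -8 + (G + 2*N)/(2*G))
h(L, D) = -189*L + D*L*(-15/2 + D/9) (h(L, D) = -189*L + ((-15/2 + D/9)*L)*D = -189*L + (L*(-15/2 + D/9))*D = -189*L + D*L*(-15/2 + D/9))
2047 - h(-72, -192) = 2047 - (-72)*(-3402 - 192*(-135 + 2*(-192)))/18 = 2047 - (-72)*(-3402 - 192*(-135 - 384))/18 = 2047 - (-72)*(-3402 - 192*(-519))/18 = 2047 - (-72)*(-3402 + 99648)/18 = 2047 - (-72)*96246/18 = 2047 - 1*(-384984) = 2047 + 384984 = 387031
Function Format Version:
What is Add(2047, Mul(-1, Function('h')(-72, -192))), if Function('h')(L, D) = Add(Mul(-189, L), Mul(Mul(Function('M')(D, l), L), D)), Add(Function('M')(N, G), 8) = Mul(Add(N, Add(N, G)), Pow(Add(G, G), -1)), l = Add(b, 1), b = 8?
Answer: 387031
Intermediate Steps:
l = 9 (l = Add(8, 1) = 9)
Function('M')(N, G) = Add(-8, Mul(Rational(1, 2), Pow(G, -1), Add(G, Mul(2, N)))) (Function('M')(N, G) = Add(-8, Mul(Add(N, Add(N, G)), Pow(Add(G, G), -1))) = Add(-8, Mul(Add(N, Add(G, N)), Pow(Mul(2, G), -1))) = Add(-8, Mul(Add(G, Mul(2, N)), Mul(Rational(1, 2), Pow(G, -1)))) = Add(-8, Mul(Rational(1, 2), Pow(G, -1), Add(G, Mul(2, N)))))
Function('h')(L, D) = Add(Mul(-189, L), Mul(D, L, Add(Rational(-15, 2), Mul(Rational(1, 9), D)))) (Function('h')(L, D) = Add(Mul(-189, L), Mul(Mul(Add(Rational(-15, 2), Mul(D, Pow(9, -1))), L), D)) = Add(Mul(-189, L), Mul(Mul(Add(Rational(-15, 2), Mul(D, Rational(1, 9))), L), D)) = Add(Mul(-189, L), Mul(Mul(Add(Rational(-15, 2), Mul(Rational(1, 9), D)), L), D)) = Add(Mul(-189, L), Mul(Mul(L, Add(Rational(-15, 2), Mul(Rational(1, 9), D))), D)) = Add(Mul(-189, L), Mul(D, L, Add(Rational(-15, 2), Mul(Rational(1, 9), D)))))
Add(2047, Mul(-1, Function('h')(-72, -192))) = Add(2047, Mul(-1, Mul(Rational(1, 18), -72, Add(-3402, Mul(-192, Add(-135, Mul(2, -192))))))) = Add(2047, Mul(-1, Mul(Rational(1, 18), -72, Add(-3402, Mul(-192, Add(-135, -384)))))) = Add(2047, Mul(-1, Mul(Rational(1, 18), -72, Add(-3402, Mul(-192, -519))))) = Add(2047, Mul(-1, Mul(Rational(1, 18), -72, Add(-3402, 99648)))) = Add(2047, Mul(-1, Mul(Rational(1, 18), -72, 96246))) = Add(2047, Mul(-1, -384984)) = Add(2047, 384984) = 387031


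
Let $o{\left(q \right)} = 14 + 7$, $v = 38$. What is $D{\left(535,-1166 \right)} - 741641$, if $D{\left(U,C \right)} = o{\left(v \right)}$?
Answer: $-741620$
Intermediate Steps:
$o{\left(q \right)} = 21$
$D{\left(U,C \right)} = 21$
$D{\left(535,-1166 \right)} - 741641 = 21 - 741641 = -741620$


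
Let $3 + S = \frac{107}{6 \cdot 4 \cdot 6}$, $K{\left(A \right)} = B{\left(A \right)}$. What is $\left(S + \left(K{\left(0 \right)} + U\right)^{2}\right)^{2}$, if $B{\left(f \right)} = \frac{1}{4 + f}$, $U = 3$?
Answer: $\frac{89401}{1296} \approx 68.982$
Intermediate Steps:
$K{\left(A \right)} = \frac{1}{4 + A}$
$S = - \frac{325}{144}$ ($S = -3 + \frac{107}{6 \cdot 4 \cdot 6} = -3 + \frac{107}{24 \cdot 6} = -3 + \frac{107}{144} = - \frac{325}{144} \approx -2.2569$)
$\left(S + \left(K{\left(0 \right)} + U\right)^{2}\right)^{2} = \left(- \frac{325}{144} + \left(\frac{1}{4 + 0} + 3\right)^{2}\right)^{2} = \left(- \frac{325}{144} + \left(\frac{1}{4} + 3\right)^{2}\right)^{2} = \left(- \frac{325}{144} + \left(\frac{13}{4}\right)^{2}\right)^{2} = \left(- \frac{325}{144} + \frac{169}{16}\right)^{2} = \left(\frac{299}{36}\right)^{2} = \frac{89401}{1296}$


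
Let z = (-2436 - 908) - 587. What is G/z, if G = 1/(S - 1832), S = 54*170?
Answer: -1/28884988 ≈ -3.4620e-8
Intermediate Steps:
S = 9180
z = -3931 (z = -3344 - 587 = -3931)
G = 1/7348 (G = 1/(9180 - 1832) = 1/7348 ≈ 0.00013609)
G/z = (1/7348)/(-3931) = (1/7348)*(-1/3931) = -1/28884988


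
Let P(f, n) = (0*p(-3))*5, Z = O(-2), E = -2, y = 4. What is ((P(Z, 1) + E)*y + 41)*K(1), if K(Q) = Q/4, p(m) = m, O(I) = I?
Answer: 33/4 ≈ 8.2500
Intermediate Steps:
K(Q) = Q/4 (K(Q) = Q*(¼) = Q/4)
Z = -2
P(f, n) = 0 (P(f, n) = (0*(-3))*5 = 0*5 = 0)
((P(Z, 1) + E)*y + 41)*K(1) = ((0 - 2)*4 + 41)*((¼)*1) = (-2*4 + 41)*(¼) = (-8 + 41)*(¼) = 33*(¼) = 33/4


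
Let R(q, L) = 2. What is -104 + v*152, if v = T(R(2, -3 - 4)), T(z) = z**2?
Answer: 504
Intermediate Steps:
v = 4 (v = 2**2 = 4)
-104 + v*152 = -104 + 4*152 = -104 + 608 = 504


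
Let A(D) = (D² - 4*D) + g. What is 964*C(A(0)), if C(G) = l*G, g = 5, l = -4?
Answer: -19280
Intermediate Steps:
A(D) = 5 + D² - 4*D (A(D) = (D² - 4*D) + 5 = 5 + D² - 4*D)
C(G) = -4*G
964*C(A(0)) = 964*(-4*(5 + 0² - 4*0)) = 964*(-4*(5 + 0 + 0)) = 964*(-4*5) = 964*(-20) = -19280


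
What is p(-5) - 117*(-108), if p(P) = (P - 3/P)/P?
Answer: 315922/25 ≈ 12637.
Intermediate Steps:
p(P) = (P - 3/P)/P
p(-5) - 117*(-108) = (1 - 3/(-5)²) - 117*(-108) = (1 - 3*1/25) + 12636 = (1 - 3/25) + 12636 = 22/25 + 12636 = 315922/25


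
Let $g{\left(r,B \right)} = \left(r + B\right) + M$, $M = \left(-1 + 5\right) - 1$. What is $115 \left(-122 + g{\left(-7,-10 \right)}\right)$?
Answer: $-15640$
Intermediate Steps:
$M = 3$ ($M = 4 - 1 = 3$)
$g{\left(r,B \right)} = 3 + B + r$ ($g{\left(r,B \right)} = \left(r + B\right) + 3 = \left(B + r\right) + 3 = 3 + B + r$)
$115 \left(-122 + g{\left(-7,-10 \right)}\right) = 115 \left(-122 - 14\right) = 115 \left(-136\right) = -15640$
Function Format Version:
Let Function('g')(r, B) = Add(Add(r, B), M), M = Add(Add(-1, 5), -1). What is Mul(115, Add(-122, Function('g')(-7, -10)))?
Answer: -15640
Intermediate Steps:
M = 3 (M = Add(4, -1) = 3)
Function('g')(r, B) = Add(3, B, r) (Function('g')(r, B) = Add(Add(r, B), 3) = Add(Add(B, r), 3) = Add(3, B, r))
Mul(115, Add(-122, Function('g')(-7, -10))) = Mul(115, Add(-122, Add(3, -10, -7))) = Mul(115, Add(-122, -14)) = Mul(115, -136) = -15640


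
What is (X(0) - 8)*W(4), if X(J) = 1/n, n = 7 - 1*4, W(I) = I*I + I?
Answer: -460/3 ≈ -153.33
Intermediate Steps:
W(I) = I + I² (W(I) = I² + I = I + I²)
n = 3 (n = 7 - 4 = 3)
X(J) = ⅓ (X(J) = 1/3 = ⅓)
(X(0) - 8)*W(4) = (⅓ - 8)*(4*(1 + 4)) = -92*5/3 = -23/3*20 = -460/3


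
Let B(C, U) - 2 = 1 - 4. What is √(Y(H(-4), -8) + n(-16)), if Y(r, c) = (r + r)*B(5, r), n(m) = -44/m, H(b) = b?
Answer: √43/2 ≈ 3.2787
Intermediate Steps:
B(C, U) = -1 (B(C, U) = 2 + (1 - 4) = 2 - 3 = -1)
Y(r, c) = -2*r (Y(r, c) = (r + r)*(-1) = (2*r)*(-1) = -2*r)
√(Y(H(-4), -8) + n(-16)) = √(-2*(-4) - 44/(-16)) = √(8 - 44*(-1/16)) = √(8 + 11/4) = √(43/4) = √43/2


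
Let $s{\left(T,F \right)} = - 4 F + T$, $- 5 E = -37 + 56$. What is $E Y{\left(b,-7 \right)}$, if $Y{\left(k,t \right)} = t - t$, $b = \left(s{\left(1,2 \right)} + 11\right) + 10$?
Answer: $0$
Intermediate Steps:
$E = - \frac{19}{5}$ ($E = - \frac{-37 + 56}{5} = \left(- \frac{1}{5}\right) 19 = - \frac{19}{5} \approx -3.8$)
$s{\left(T,F \right)} = T - 4 F$
$b = 14$ ($b = \left(\left(1 - 8\right) + 11\right) + 10 = \left(-7 + 11\right) + 10 = 4 + 10 = 14$)
$Y{\left(k,t \right)} = 0$
$E Y{\left(b,-7 \right)} = \left(- \frac{19}{5}\right) 0 = 0$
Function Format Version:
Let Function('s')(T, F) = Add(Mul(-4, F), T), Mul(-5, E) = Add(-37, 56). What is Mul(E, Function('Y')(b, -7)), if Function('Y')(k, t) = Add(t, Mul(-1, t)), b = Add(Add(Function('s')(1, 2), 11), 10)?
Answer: 0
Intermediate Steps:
E = Rational(-19, 5) (E = Mul(Rational(-1, 5), Add(-37, 56)) = Mul(Rational(-1, 5), 19) = Rational(-19, 5) ≈ -3.8000)
Function('s')(T, F) = Add(T, Mul(-4, F))
b = 14 (b = Add(Add(Add(1, Mul(-4, 2)), 11), 10) = Add(Add(Add(1, -8), 11), 10) = Add(Add(-7, 11), 10) = Add(4, 10) = 14)
Function('Y')(k, t) = 0
Mul(E, Function('Y')(b, -7)) = Mul(Rational(-19, 5), 0) = 0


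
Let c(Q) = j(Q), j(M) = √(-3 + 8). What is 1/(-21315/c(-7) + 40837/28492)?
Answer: -1163527804/73764351923683511 - 3460678094832*√5/73764351923683511 ≈ -0.00010492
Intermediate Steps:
j(M) = √5
c(Q) = √5
1/(-21315/c(-7) + 40837/28492) = 1/(-21315*√5/5 + 40837/28492) = 1/(-4263*√5 + 40837*(1/28492)) = 1/(-4263*√5 + 40837/28492) = 1/(40837/28492 - 4263*√5)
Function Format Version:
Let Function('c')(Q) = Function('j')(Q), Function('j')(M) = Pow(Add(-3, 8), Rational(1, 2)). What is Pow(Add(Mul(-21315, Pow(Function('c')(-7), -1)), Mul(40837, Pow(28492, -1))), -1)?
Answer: Add(Rational(-1163527804, 73764351923683511), Mul(Rational(-3460678094832, 73764351923683511), Pow(5, Rational(1, 2)))) ≈ -0.00010492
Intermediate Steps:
Function('j')(M) = Pow(5, Rational(1, 2))
Function('c')(Q) = Pow(5, Rational(1, 2))
Pow(Add(Mul(-21315, Pow(Function('c')(-7), -1)), Mul(40837, Pow(28492, -1))), -1) = Pow(Add(Mul(-21315, Pow(Pow(5, Rational(1, 2)), -1)), Mul(40837, Pow(28492, -1))), -1) = Pow(Add(Mul(-21315, Mul(Rational(1, 5), Pow(5, Rational(1, 2)))), Mul(40837, Rational(1, 28492))), -1) = Pow(Add(Mul(-4263, Pow(5, Rational(1, 2))), Rational(40837, 28492)), -1) = Pow(Add(Rational(40837, 28492), Mul(-4263, Pow(5, Rational(1, 2)))), -1)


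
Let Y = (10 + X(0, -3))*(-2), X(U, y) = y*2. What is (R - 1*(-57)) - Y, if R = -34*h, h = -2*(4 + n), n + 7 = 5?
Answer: 201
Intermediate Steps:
n = -2 (n = -7 + 5 = -2)
X(U, y) = 2*y
h = -4 (h = -2*(4 - 2) = -2*2 = -4)
R = 136 (R = -34*(-4) = 136)
Y = -8 (Y = (10 + 2*(-3))*(-2) = (10 - 6)*(-2) = 4*(-2) = -8)
(R - 1*(-57)) - Y = (136 - 1*(-57)) - 1*(-8) = (136 + 57) + 8 = 193 + 8 = 201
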